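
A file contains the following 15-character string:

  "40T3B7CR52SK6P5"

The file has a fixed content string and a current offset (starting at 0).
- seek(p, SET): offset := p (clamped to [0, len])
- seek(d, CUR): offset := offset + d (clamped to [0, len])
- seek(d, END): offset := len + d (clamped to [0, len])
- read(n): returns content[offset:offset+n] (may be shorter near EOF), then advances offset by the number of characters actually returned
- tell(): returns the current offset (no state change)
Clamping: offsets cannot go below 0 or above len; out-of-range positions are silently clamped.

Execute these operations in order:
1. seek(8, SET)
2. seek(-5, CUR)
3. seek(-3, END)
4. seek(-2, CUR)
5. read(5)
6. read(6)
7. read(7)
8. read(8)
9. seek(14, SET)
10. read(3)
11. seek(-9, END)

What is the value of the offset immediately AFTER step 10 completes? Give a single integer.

Answer: 15

Derivation:
After 1 (seek(8, SET)): offset=8
After 2 (seek(-5, CUR)): offset=3
After 3 (seek(-3, END)): offset=12
After 4 (seek(-2, CUR)): offset=10
After 5 (read(5)): returned 'SK6P5', offset=15
After 6 (read(6)): returned '', offset=15
After 7 (read(7)): returned '', offset=15
After 8 (read(8)): returned '', offset=15
After 9 (seek(14, SET)): offset=14
After 10 (read(3)): returned '5', offset=15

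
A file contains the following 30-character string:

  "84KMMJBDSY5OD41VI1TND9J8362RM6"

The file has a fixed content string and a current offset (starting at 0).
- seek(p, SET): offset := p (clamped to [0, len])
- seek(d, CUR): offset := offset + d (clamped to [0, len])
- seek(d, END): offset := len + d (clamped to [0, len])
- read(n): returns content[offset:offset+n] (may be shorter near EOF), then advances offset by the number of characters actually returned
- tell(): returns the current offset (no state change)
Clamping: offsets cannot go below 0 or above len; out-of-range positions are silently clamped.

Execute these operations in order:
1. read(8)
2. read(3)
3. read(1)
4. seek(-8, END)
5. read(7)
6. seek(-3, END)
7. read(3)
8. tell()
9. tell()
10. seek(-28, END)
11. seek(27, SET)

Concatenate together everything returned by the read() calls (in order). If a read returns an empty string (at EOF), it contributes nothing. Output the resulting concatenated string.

Answer: 84KMMJBDSY5OJ8362RMRM6

Derivation:
After 1 (read(8)): returned '84KMMJBD', offset=8
After 2 (read(3)): returned 'SY5', offset=11
After 3 (read(1)): returned 'O', offset=12
After 4 (seek(-8, END)): offset=22
After 5 (read(7)): returned 'J8362RM', offset=29
After 6 (seek(-3, END)): offset=27
After 7 (read(3)): returned 'RM6', offset=30
After 8 (tell()): offset=30
After 9 (tell()): offset=30
After 10 (seek(-28, END)): offset=2
After 11 (seek(27, SET)): offset=27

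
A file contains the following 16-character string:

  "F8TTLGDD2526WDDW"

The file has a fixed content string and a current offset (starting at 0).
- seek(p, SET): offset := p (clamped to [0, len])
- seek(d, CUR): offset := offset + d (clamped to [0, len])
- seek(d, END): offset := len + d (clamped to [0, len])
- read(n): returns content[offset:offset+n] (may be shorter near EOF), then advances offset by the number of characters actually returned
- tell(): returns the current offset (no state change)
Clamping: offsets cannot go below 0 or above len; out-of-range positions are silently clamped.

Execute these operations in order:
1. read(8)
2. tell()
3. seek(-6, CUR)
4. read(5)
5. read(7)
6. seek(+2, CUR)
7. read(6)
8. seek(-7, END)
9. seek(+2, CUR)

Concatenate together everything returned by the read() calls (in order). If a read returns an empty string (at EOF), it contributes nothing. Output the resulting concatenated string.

After 1 (read(8)): returned 'F8TTLGDD', offset=8
After 2 (tell()): offset=8
After 3 (seek(-6, CUR)): offset=2
After 4 (read(5)): returned 'TTLGD', offset=7
After 5 (read(7)): returned 'D2526WD', offset=14
After 6 (seek(+2, CUR)): offset=16
After 7 (read(6)): returned '', offset=16
After 8 (seek(-7, END)): offset=9
After 9 (seek(+2, CUR)): offset=11

Answer: F8TTLGDDTTLGDD2526WD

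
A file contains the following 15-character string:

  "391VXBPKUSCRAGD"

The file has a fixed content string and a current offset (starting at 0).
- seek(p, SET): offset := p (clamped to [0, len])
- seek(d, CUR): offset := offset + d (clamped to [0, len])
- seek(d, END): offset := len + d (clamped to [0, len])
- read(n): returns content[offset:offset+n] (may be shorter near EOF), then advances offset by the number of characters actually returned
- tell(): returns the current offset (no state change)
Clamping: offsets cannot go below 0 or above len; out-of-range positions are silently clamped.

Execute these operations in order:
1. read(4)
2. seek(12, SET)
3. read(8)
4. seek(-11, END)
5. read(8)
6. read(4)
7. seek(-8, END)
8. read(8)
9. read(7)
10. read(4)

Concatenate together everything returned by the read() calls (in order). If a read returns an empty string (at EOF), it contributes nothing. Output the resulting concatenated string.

Answer: 391VAGDXBPKUSCRAGDKUSCRAGD

Derivation:
After 1 (read(4)): returned '391V', offset=4
After 2 (seek(12, SET)): offset=12
After 3 (read(8)): returned 'AGD', offset=15
After 4 (seek(-11, END)): offset=4
After 5 (read(8)): returned 'XBPKUSCR', offset=12
After 6 (read(4)): returned 'AGD', offset=15
After 7 (seek(-8, END)): offset=7
After 8 (read(8)): returned 'KUSCRAGD', offset=15
After 9 (read(7)): returned '', offset=15
After 10 (read(4)): returned '', offset=15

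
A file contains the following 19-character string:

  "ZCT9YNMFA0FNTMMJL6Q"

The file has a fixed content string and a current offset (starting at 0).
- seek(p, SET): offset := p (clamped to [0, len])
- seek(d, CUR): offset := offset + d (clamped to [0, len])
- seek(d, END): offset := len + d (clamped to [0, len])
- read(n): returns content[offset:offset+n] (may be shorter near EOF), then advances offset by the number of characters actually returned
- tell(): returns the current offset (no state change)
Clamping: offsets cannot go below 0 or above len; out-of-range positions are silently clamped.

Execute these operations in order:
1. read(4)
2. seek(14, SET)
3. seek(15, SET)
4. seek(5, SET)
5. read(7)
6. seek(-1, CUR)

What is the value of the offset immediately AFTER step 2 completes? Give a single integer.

Answer: 14

Derivation:
After 1 (read(4)): returned 'ZCT9', offset=4
After 2 (seek(14, SET)): offset=14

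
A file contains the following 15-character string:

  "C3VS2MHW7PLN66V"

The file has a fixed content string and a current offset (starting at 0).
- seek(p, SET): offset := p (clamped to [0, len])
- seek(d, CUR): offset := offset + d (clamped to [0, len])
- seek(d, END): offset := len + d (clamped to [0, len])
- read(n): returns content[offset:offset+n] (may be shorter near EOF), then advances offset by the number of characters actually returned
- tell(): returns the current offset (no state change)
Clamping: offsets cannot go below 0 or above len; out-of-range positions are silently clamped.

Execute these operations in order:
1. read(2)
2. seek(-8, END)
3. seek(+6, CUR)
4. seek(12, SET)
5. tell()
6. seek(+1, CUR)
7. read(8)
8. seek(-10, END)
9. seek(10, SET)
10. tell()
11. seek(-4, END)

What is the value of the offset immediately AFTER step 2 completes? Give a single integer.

After 1 (read(2)): returned 'C3', offset=2
After 2 (seek(-8, END)): offset=7

Answer: 7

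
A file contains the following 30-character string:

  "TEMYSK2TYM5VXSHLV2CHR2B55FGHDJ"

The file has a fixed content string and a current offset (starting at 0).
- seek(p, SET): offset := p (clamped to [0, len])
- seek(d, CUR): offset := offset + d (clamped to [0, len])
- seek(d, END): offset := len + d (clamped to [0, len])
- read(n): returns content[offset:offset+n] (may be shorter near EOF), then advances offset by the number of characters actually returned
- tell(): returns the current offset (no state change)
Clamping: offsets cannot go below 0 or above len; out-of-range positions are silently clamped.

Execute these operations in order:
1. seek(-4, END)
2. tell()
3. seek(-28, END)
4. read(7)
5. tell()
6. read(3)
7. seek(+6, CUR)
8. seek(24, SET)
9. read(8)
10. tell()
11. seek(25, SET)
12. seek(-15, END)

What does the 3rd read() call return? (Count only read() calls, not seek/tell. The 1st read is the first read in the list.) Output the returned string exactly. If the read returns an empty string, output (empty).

After 1 (seek(-4, END)): offset=26
After 2 (tell()): offset=26
After 3 (seek(-28, END)): offset=2
After 4 (read(7)): returned 'MYSK2TY', offset=9
After 5 (tell()): offset=9
After 6 (read(3)): returned 'M5V', offset=12
After 7 (seek(+6, CUR)): offset=18
After 8 (seek(24, SET)): offset=24
After 9 (read(8)): returned '5FGHDJ', offset=30
After 10 (tell()): offset=30
After 11 (seek(25, SET)): offset=25
After 12 (seek(-15, END)): offset=15

Answer: 5FGHDJ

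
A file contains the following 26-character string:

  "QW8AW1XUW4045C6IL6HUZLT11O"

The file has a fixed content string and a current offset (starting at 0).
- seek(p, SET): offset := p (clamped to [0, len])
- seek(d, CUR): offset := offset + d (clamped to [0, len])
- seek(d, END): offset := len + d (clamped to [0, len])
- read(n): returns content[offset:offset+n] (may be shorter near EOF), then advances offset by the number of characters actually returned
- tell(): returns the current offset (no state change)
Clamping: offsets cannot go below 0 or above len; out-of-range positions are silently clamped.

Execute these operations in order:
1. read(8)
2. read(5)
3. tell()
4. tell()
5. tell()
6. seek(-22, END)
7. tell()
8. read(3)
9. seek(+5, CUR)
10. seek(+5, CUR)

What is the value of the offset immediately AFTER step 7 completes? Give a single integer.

After 1 (read(8)): returned 'QW8AW1XU', offset=8
After 2 (read(5)): returned 'W4045', offset=13
After 3 (tell()): offset=13
After 4 (tell()): offset=13
After 5 (tell()): offset=13
After 6 (seek(-22, END)): offset=4
After 7 (tell()): offset=4

Answer: 4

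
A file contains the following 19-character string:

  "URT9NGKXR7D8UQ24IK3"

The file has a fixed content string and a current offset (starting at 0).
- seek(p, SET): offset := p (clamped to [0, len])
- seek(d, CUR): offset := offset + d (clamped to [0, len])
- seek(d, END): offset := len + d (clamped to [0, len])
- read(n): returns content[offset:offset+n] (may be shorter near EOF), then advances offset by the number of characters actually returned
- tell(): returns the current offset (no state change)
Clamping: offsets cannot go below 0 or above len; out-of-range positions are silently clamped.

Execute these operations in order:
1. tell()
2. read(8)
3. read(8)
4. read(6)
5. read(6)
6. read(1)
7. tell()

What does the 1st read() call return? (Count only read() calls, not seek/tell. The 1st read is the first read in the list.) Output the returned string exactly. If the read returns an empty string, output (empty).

Answer: URT9NGKX

Derivation:
After 1 (tell()): offset=0
After 2 (read(8)): returned 'URT9NGKX', offset=8
After 3 (read(8)): returned 'R7D8UQ24', offset=16
After 4 (read(6)): returned 'IK3', offset=19
After 5 (read(6)): returned '', offset=19
After 6 (read(1)): returned '', offset=19
After 7 (tell()): offset=19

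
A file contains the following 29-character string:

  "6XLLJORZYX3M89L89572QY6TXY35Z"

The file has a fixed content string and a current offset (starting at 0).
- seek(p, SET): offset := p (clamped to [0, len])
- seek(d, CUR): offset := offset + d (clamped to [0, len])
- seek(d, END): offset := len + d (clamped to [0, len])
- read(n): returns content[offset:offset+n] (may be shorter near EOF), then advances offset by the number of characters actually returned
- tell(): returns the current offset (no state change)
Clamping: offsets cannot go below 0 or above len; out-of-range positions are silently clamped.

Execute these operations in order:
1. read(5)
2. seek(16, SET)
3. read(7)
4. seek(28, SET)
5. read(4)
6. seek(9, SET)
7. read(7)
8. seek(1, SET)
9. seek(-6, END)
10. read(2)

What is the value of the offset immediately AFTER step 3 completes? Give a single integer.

Answer: 23

Derivation:
After 1 (read(5)): returned '6XLLJ', offset=5
After 2 (seek(16, SET)): offset=16
After 3 (read(7)): returned '9572QY6', offset=23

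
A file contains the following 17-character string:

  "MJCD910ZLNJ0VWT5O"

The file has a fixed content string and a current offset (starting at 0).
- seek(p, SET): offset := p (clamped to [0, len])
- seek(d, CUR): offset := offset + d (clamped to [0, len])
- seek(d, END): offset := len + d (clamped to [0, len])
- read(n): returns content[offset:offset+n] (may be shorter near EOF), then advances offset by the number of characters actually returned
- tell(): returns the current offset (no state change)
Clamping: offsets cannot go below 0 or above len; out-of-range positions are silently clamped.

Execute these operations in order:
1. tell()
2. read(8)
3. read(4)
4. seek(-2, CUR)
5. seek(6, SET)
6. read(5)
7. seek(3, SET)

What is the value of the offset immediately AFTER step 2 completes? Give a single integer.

After 1 (tell()): offset=0
After 2 (read(8)): returned 'MJCD910Z', offset=8

Answer: 8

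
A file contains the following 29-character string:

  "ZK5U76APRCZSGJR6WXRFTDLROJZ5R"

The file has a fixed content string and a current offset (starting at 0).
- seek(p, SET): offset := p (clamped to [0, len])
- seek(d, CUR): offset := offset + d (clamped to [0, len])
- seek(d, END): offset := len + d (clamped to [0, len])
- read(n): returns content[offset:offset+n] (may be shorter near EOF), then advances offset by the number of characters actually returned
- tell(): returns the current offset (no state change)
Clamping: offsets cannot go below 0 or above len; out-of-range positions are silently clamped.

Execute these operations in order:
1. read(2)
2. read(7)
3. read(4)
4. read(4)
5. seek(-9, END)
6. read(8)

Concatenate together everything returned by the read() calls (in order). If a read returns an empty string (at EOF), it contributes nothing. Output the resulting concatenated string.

Answer: ZK5U76APRCZSGJR6WTDLROJZ5

Derivation:
After 1 (read(2)): returned 'ZK', offset=2
After 2 (read(7)): returned '5U76APR', offset=9
After 3 (read(4)): returned 'CZSG', offset=13
After 4 (read(4)): returned 'JR6W', offset=17
After 5 (seek(-9, END)): offset=20
After 6 (read(8)): returned 'TDLROJZ5', offset=28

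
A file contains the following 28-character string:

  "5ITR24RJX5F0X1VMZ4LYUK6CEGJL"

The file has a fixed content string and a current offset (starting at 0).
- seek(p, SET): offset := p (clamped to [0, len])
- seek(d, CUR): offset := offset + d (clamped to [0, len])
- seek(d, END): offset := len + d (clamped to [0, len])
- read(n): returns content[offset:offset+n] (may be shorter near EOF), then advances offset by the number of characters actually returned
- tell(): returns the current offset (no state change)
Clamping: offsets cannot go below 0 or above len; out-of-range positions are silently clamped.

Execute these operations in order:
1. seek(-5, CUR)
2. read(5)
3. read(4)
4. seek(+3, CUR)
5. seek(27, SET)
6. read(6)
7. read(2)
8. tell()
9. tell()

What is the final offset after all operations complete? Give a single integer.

Answer: 28

Derivation:
After 1 (seek(-5, CUR)): offset=0
After 2 (read(5)): returned '5ITR2', offset=5
After 3 (read(4)): returned '4RJX', offset=9
After 4 (seek(+3, CUR)): offset=12
After 5 (seek(27, SET)): offset=27
After 6 (read(6)): returned 'L', offset=28
After 7 (read(2)): returned '', offset=28
After 8 (tell()): offset=28
After 9 (tell()): offset=28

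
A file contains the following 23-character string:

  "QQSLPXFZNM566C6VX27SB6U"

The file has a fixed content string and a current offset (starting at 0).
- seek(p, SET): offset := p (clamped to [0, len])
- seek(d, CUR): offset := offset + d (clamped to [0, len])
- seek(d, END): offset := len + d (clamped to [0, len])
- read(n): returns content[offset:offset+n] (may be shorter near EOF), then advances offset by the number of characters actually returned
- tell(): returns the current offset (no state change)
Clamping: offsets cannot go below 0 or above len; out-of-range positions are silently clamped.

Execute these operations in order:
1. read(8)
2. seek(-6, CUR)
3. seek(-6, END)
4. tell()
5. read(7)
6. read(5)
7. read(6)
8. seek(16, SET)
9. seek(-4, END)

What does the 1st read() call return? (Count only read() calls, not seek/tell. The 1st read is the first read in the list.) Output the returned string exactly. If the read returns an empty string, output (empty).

Answer: QQSLPXFZ

Derivation:
After 1 (read(8)): returned 'QQSLPXFZ', offset=8
After 2 (seek(-6, CUR)): offset=2
After 3 (seek(-6, END)): offset=17
After 4 (tell()): offset=17
After 5 (read(7)): returned '27SB6U', offset=23
After 6 (read(5)): returned '', offset=23
After 7 (read(6)): returned '', offset=23
After 8 (seek(16, SET)): offset=16
After 9 (seek(-4, END)): offset=19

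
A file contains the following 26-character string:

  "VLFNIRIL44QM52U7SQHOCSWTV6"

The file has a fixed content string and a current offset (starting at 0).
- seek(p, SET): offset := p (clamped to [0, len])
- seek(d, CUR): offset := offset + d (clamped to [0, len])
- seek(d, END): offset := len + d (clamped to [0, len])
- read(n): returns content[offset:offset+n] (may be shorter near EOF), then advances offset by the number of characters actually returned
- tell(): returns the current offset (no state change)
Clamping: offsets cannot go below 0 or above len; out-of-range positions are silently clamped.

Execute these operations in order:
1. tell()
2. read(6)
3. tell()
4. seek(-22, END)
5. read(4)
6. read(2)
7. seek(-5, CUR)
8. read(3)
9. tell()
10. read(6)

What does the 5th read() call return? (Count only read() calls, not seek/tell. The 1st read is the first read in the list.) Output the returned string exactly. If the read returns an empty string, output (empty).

After 1 (tell()): offset=0
After 2 (read(6)): returned 'VLFNIR', offset=6
After 3 (tell()): offset=6
After 4 (seek(-22, END)): offset=4
After 5 (read(4)): returned 'IRIL', offset=8
After 6 (read(2)): returned '44', offset=10
After 7 (seek(-5, CUR)): offset=5
After 8 (read(3)): returned 'RIL', offset=8
After 9 (tell()): offset=8
After 10 (read(6)): returned '44QM52', offset=14

Answer: 44QM52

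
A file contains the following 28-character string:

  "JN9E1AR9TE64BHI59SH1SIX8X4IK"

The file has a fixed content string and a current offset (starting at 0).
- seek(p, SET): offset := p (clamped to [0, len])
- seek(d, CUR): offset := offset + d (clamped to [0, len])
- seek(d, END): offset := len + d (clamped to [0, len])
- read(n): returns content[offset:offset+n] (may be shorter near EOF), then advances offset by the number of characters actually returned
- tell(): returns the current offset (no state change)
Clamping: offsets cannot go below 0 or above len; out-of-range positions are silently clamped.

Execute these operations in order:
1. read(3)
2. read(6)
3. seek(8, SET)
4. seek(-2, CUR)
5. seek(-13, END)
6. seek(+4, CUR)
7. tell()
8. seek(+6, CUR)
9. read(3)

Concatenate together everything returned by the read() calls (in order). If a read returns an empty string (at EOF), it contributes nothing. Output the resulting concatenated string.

After 1 (read(3)): returned 'JN9', offset=3
After 2 (read(6)): returned 'E1AR9T', offset=9
After 3 (seek(8, SET)): offset=8
After 4 (seek(-2, CUR)): offset=6
After 5 (seek(-13, END)): offset=15
After 6 (seek(+4, CUR)): offset=19
After 7 (tell()): offset=19
After 8 (seek(+6, CUR)): offset=25
After 9 (read(3)): returned '4IK', offset=28

Answer: JN9E1AR9T4IK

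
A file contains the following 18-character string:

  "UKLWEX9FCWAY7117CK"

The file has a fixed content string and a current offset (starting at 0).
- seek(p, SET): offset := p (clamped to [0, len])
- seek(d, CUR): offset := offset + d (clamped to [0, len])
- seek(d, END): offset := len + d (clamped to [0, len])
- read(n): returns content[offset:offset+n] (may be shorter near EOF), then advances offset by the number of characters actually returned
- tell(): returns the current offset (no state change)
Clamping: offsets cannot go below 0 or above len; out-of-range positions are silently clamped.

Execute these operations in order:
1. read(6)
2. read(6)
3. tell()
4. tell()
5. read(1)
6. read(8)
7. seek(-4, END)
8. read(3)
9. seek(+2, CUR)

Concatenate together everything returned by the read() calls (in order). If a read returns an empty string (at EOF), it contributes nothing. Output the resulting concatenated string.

After 1 (read(6)): returned 'UKLWEX', offset=6
After 2 (read(6)): returned '9FCWAY', offset=12
After 3 (tell()): offset=12
After 4 (tell()): offset=12
After 5 (read(1)): returned '7', offset=13
After 6 (read(8)): returned '117CK', offset=18
After 7 (seek(-4, END)): offset=14
After 8 (read(3)): returned '17C', offset=17
After 9 (seek(+2, CUR)): offset=18

Answer: UKLWEX9FCWAY7117CK17C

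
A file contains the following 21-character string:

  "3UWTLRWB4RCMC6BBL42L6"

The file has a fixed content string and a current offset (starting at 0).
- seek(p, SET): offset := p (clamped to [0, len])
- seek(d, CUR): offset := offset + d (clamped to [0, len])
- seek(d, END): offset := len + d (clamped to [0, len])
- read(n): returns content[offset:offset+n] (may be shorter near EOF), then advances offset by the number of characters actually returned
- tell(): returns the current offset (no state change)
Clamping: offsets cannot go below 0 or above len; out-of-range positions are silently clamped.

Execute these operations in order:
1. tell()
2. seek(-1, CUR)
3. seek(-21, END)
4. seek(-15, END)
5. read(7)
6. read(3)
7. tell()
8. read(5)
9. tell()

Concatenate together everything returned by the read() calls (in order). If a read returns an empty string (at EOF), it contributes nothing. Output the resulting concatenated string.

Answer: WB4RCMC6BBL42L6

Derivation:
After 1 (tell()): offset=0
After 2 (seek(-1, CUR)): offset=0
After 3 (seek(-21, END)): offset=0
After 4 (seek(-15, END)): offset=6
After 5 (read(7)): returned 'WB4RCMC', offset=13
After 6 (read(3)): returned '6BB', offset=16
After 7 (tell()): offset=16
After 8 (read(5)): returned 'L42L6', offset=21
After 9 (tell()): offset=21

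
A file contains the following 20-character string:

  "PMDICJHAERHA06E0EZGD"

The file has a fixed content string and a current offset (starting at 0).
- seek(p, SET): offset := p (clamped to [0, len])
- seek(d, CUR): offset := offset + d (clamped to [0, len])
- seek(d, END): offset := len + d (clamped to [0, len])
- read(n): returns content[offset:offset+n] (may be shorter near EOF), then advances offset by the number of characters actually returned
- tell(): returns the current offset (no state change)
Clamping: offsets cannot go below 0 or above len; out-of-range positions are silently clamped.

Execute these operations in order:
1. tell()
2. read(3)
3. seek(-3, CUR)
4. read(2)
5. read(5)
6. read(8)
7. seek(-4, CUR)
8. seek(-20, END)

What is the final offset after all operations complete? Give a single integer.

Answer: 0

Derivation:
After 1 (tell()): offset=0
After 2 (read(3)): returned 'PMD', offset=3
After 3 (seek(-3, CUR)): offset=0
After 4 (read(2)): returned 'PM', offset=2
After 5 (read(5)): returned 'DICJH', offset=7
After 6 (read(8)): returned 'AERHA06E', offset=15
After 7 (seek(-4, CUR)): offset=11
After 8 (seek(-20, END)): offset=0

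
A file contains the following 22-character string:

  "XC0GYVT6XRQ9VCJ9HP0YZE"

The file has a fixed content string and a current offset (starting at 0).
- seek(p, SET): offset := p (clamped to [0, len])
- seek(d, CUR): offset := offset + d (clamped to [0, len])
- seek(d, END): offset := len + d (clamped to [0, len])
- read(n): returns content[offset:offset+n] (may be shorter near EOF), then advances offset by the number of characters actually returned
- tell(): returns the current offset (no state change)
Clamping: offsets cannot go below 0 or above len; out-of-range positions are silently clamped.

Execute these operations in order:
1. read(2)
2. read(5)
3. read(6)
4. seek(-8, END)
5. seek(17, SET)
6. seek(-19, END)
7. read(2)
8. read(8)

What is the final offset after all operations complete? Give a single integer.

Answer: 13

Derivation:
After 1 (read(2)): returned 'XC', offset=2
After 2 (read(5)): returned '0GYVT', offset=7
After 3 (read(6)): returned '6XRQ9V', offset=13
After 4 (seek(-8, END)): offset=14
After 5 (seek(17, SET)): offset=17
After 6 (seek(-19, END)): offset=3
After 7 (read(2)): returned 'GY', offset=5
After 8 (read(8)): returned 'VT6XRQ9V', offset=13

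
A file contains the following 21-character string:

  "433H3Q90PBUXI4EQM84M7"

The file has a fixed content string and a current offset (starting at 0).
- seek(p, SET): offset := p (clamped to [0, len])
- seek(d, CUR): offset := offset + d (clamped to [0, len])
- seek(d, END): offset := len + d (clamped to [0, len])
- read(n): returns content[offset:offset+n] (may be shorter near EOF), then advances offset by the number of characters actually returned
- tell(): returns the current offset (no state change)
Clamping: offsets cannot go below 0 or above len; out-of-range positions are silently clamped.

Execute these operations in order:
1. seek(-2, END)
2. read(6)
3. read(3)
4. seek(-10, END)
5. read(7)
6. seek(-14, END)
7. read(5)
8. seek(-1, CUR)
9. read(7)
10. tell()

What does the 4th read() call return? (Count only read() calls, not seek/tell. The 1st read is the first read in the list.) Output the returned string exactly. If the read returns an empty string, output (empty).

After 1 (seek(-2, END)): offset=19
After 2 (read(6)): returned 'M7', offset=21
After 3 (read(3)): returned '', offset=21
After 4 (seek(-10, END)): offset=11
After 5 (read(7)): returned 'XI4EQM8', offset=18
After 6 (seek(-14, END)): offset=7
After 7 (read(5)): returned '0PBUX', offset=12
After 8 (seek(-1, CUR)): offset=11
After 9 (read(7)): returned 'XI4EQM8', offset=18
After 10 (tell()): offset=18

Answer: 0PBUX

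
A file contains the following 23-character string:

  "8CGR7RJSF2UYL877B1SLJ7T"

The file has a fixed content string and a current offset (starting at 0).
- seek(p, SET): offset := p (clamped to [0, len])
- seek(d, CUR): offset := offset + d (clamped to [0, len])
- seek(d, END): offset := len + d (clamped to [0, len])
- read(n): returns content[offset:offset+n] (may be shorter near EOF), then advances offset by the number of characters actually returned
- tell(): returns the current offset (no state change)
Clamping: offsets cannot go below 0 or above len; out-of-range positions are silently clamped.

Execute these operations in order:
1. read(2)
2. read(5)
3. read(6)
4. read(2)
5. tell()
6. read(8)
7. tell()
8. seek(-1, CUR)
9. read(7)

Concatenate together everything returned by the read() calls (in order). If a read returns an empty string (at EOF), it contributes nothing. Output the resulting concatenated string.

After 1 (read(2)): returned '8C', offset=2
After 2 (read(5)): returned 'GR7RJ', offset=7
After 3 (read(6)): returned 'SF2UYL', offset=13
After 4 (read(2)): returned '87', offset=15
After 5 (tell()): offset=15
After 6 (read(8)): returned '7B1SLJ7T', offset=23
After 7 (tell()): offset=23
After 8 (seek(-1, CUR)): offset=22
After 9 (read(7)): returned 'T', offset=23

Answer: 8CGR7RJSF2UYL877B1SLJ7TT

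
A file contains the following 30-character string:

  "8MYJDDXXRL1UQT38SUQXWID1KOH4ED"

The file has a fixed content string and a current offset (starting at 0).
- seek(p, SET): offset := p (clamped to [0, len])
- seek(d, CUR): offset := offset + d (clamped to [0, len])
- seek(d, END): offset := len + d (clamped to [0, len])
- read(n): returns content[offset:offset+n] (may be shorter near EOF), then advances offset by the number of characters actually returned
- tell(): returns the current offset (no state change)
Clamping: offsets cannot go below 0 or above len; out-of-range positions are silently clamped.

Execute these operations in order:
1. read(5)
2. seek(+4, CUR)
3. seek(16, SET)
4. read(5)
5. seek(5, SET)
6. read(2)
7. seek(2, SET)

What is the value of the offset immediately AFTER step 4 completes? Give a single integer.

Answer: 21

Derivation:
After 1 (read(5)): returned '8MYJD', offset=5
After 2 (seek(+4, CUR)): offset=9
After 3 (seek(16, SET)): offset=16
After 4 (read(5)): returned 'SUQXW', offset=21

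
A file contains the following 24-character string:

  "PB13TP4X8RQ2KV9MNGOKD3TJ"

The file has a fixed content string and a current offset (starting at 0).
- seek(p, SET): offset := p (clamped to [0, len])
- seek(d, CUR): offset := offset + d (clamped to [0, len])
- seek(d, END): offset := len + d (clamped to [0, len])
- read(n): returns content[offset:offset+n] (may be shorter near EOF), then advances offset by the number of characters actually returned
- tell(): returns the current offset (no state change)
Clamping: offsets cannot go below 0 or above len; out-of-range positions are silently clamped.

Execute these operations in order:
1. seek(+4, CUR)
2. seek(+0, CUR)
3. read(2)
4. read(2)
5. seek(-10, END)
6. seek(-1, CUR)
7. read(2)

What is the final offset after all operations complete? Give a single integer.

After 1 (seek(+4, CUR)): offset=4
After 2 (seek(+0, CUR)): offset=4
After 3 (read(2)): returned 'TP', offset=6
After 4 (read(2)): returned '4X', offset=8
After 5 (seek(-10, END)): offset=14
After 6 (seek(-1, CUR)): offset=13
After 7 (read(2)): returned 'V9', offset=15

Answer: 15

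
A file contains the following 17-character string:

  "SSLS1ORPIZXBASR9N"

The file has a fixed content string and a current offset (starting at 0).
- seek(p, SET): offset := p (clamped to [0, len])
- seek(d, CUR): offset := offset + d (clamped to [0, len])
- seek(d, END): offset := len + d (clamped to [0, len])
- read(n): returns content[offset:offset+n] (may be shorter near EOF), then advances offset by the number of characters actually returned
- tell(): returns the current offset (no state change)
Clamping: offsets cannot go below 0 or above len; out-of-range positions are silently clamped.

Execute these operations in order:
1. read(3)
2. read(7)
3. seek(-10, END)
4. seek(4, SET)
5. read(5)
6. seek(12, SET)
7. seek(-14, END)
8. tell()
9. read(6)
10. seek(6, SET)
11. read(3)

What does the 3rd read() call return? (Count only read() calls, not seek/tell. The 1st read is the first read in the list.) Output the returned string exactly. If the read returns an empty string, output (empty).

Answer: 1ORPI

Derivation:
After 1 (read(3)): returned 'SSL', offset=3
After 2 (read(7)): returned 'S1ORPIZ', offset=10
After 3 (seek(-10, END)): offset=7
After 4 (seek(4, SET)): offset=4
After 5 (read(5)): returned '1ORPI', offset=9
After 6 (seek(12, SET)): offset=12
After 7 (seek(-14, END)): offset=3
After 8 (tell()): offset=3
After 9 (read(6)): returned 'S1ORPI', offset=9
After 10 (seek(6, SET)): offset=6
After 11 (read(3)): returned 'RPI', offset=9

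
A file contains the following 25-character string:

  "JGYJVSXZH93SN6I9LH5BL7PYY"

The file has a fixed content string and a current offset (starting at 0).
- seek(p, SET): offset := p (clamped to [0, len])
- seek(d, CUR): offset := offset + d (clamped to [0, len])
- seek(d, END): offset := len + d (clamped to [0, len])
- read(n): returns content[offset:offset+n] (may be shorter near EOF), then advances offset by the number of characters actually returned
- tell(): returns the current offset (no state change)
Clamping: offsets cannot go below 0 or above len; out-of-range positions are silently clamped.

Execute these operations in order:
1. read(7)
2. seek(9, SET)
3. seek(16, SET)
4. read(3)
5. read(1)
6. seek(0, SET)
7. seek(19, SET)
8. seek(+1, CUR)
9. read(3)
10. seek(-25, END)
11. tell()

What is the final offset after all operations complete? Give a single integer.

After 1 (read(7)): returned 'JGYJVSX', offset=7
After 2 (seek(9, SET)): offset=9
After 3 (seek(16, SET)): offset=16
After 4 (read(3)): returned 'LH5', offset=19
After 5 (read(1)): returned 'B', offset=20
After 6 (seek(0, SET)): offset=0
After 7 (seek(19, SET)): offset=19
After 8 (seek(+1, CUR)): offset=20
After 9 (read(3)): returned 'L7P', offset=23
After 10 (seek(-25, END)): offset=0
After 11 (tell()): offset=0

Answer: 0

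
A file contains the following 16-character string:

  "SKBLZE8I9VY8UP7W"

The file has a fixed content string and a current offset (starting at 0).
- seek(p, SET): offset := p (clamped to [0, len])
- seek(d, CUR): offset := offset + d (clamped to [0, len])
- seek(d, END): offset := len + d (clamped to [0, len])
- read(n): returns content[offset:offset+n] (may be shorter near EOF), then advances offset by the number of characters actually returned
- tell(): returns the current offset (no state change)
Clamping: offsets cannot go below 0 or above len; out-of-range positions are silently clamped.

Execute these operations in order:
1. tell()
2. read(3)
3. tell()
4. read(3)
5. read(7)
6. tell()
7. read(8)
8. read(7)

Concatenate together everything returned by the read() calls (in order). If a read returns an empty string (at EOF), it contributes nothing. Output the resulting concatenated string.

After 1 (tell()): offset=0
After 2 (read(3)): returned 'SKB', offset=3
After 3 (tell()): offset=3
After 4 (read(3)): returned 'LZE', offset=6
After 5 (read(7)): returned '8I9VY8U', offset=13
After 6 (tell()): offset=13
After 7 (read(8)): returned 'P7W', offset=16
After 8 (read(7)): returned '', offset=16

Answer: SKBLZE8I9VY8UP7W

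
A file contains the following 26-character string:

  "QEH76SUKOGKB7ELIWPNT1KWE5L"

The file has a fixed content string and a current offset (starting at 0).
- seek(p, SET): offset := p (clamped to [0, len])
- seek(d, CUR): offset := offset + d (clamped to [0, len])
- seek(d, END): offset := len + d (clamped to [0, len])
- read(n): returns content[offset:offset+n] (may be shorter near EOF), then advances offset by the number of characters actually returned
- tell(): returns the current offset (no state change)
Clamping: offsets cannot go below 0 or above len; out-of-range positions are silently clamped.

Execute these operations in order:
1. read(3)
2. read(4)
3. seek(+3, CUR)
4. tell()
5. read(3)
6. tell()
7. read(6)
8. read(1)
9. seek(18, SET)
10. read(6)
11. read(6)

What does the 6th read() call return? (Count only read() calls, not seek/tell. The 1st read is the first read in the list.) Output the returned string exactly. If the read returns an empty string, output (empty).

Answer: NT1KWE

Derivation:
After 1 (read(3)): returned 'QEH', offset=3
After 2 (read(4)): returned '76SU', offset=7
After 3 (seek(+3, CUR)): offset=10
After 4 (tell()): offset=10
After 5 (read(3)): returned 'KB7', offset=13
After 6 (tell()): offset=13
After 7 (read(6)): returned 'ELIWPN', offset=19
After 8 (read(1)): returned 'T', offset=20
After 9 (seek(18, SET)): offset=18
After 10 (read(6)): returned 'NT1KWE', offset=24
After 11 (read(6)): returned '5L', offset=26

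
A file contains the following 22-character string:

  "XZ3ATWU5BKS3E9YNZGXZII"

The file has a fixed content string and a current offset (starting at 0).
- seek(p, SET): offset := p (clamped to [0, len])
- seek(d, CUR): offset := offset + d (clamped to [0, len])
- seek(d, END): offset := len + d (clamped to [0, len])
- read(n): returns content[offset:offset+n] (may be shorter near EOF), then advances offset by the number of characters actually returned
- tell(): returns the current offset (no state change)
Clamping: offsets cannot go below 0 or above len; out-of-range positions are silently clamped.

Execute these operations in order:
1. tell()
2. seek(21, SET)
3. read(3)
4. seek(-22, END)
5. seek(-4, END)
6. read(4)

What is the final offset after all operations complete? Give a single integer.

Answer: 22

Derivation:
After 1 (tell()): offset=0
After 2 (seek(21, SET)): offset=21
After 3 (read(3)): returned 'I', offset=22
After 4 (seek(-22, END)): offset=0
After 5 (seek(-4, END)): offset=18
After 6 (read(4)): returned 'XZII', offset=22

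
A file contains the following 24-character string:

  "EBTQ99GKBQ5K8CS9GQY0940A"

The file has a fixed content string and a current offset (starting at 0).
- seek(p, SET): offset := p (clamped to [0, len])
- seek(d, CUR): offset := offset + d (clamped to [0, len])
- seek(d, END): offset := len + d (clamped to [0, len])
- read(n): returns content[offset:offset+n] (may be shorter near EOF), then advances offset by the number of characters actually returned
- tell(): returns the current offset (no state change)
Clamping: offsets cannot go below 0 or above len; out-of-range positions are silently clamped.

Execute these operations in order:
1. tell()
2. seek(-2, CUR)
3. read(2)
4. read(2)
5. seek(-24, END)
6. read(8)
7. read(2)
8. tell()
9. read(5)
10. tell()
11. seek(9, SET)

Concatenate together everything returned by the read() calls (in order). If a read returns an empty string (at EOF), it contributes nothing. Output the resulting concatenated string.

Answer: EBTQEBTQ99GKBQ5K8CS

Derivation:
After 1 (tell()): offset=0
After 2 (seek(-2, CUR)): offset=0
After 3 (read(2)): returned 'EB', offset=2
After 4 (read(2)): returned 'TQ', offset=4
After 5 (seek(-24, END)): offset=0
After 6 (read(8)): returned 'EBTQ99GK', offset=8
After 7 (read(2)): returned 'BQ', offset=10
After 8 (tell()): offset=10
After 9 (read(5)): returned '5K8CS', offset=15
After 10 (tell()): offset=15
After 11 (seek(9, SET)): offset=9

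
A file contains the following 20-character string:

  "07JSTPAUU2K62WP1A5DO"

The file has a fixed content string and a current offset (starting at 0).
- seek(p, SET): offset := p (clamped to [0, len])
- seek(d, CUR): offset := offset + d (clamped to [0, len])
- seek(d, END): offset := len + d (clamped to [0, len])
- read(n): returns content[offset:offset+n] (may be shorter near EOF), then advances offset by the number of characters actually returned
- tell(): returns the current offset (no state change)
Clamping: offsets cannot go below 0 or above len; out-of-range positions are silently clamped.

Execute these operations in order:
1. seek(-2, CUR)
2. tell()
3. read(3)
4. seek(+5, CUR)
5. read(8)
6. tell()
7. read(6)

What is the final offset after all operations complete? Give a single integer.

After 1 (seek(-2, CUR)): offset=0
After 2 (tell()): offset=0
After 3 (read(3)): returned '07J', offset=3
After 4 (seek(+5, CUR)): offset=8
After 5 (read(8)): returned 'U2K62WP1', offset=16
After 6 (tell()): offset=16
After 7 (read(6)): returned 'A5DO', offset=20

Answer: 20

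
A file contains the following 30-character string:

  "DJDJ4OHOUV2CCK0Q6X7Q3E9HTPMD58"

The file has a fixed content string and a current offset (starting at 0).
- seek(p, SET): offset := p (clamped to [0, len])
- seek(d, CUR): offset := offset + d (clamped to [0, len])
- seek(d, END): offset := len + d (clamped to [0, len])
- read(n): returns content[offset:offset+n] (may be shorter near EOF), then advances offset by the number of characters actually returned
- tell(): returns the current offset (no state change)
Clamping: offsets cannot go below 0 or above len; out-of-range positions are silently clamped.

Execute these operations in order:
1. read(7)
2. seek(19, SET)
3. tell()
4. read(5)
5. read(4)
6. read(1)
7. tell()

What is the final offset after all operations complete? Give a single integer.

After 1 (read(7)): returned 'DJDJ4OH', offset=7
After 2 (seek(19, SET)): offset=19
After 3 (tell()): offset=19
After 4 (read(5)): returned 'Q3E9H', offset=24
After 5 (read(4)): returned 'TPMD', offset=28
After 6 (read(1)): returned '5', offset=29
After 7 (tell()): offset=29

Answer: 29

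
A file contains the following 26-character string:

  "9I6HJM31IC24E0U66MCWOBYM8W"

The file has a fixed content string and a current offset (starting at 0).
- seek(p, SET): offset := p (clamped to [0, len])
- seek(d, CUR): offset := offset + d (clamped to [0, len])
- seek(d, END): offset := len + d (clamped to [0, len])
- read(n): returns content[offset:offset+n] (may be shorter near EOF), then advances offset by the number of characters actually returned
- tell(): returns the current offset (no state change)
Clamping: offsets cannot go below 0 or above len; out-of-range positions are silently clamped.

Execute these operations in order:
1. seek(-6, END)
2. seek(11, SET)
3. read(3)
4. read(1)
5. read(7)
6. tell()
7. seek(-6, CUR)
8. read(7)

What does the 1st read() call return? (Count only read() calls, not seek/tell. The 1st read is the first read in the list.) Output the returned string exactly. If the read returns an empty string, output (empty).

Answer: 4E0

Derivation:
After 1 (seek(-6, END)): offset=20
After 2 (seek(11, SET)): offset=11
After 3 (read(3)): returned '4E0', offset=14
After 4 (read(1)): returned 'U', offset=15
After 5 (read(7)): returned '66MCWOB', offset=22
After 6 (tell()): offset=22
After 7 (seek(-6, CUR)): offset=16
After 8 (read(7)): returned '6MCWOBY', offset=23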